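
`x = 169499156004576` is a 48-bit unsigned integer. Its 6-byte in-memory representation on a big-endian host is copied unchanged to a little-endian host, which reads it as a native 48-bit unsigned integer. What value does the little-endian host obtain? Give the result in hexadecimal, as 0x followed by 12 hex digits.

169499156004576 in 48-bit hexadecimal is 0x9A2898FBBEE0.
Stored big-endian, the bytes at ascending addresses are 9A 28 98 FB BE E0.
Read back as little-endian, the first byte is least significant, giving 0xE0BEFB98289A.

0xE0BEFB98289A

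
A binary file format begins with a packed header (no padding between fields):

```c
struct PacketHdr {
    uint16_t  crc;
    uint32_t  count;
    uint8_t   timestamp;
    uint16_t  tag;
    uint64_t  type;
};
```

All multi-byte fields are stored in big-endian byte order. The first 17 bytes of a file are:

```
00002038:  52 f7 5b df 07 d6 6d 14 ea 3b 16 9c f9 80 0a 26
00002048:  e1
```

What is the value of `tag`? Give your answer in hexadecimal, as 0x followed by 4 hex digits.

`tag` follows `crc` (2 B), `count` (4 B), `timestamp` (1 B), so it starts at offset 2 + 4 + 1 = 7 and occupies 2 bytes.
Bytes at offsets 7..8: 14 EA.
In big-endian order the high byte comes first in memory.
The bytes are already most-significant first: 0x14EA.

0x14EA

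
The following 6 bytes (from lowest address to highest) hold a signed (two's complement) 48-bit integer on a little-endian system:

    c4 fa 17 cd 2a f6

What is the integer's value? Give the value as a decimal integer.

Little-endian: lowest address holds the least-significant byte.
Reassemble most-significant byte first: F6 2A CD 17 FA C4 → 0xF62ACD17FAC4.
Top bit is set, so as a signed 48-bit value this is 0xF62ACD17FAC4 − 2^48 = -10811286750524.

-10811286750524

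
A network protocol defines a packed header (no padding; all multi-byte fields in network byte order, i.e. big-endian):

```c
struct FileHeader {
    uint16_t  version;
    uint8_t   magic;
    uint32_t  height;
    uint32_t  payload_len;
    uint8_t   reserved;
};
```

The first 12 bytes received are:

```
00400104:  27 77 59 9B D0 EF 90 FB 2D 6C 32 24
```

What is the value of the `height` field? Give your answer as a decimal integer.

`height` follows `version` (2 B), `magic` (1 B), so it starts at offset 2 + 1 = 3 and occupies 4 bytes.
Bytes at offsets 3..6: 9B D0 EF 90.
Big-endian stores the most-significant byte at the lowest address.
The bytes are already most-significant first: 0x9BD0EF90.
0x9BD0EF90 = 2614161296.

2614161296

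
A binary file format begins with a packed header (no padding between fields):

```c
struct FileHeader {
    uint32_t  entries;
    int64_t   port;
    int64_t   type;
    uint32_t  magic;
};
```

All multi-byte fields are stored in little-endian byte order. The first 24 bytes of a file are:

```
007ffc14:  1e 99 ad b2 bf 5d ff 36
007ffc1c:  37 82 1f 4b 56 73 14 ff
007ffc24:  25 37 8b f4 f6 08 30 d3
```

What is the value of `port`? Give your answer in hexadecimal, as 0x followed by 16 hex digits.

0x4B1F823736FF5DBF

`port` follows `entries` (4 bytes), so it starts at byte offset 4 and occupies 8 bytes.
Bytes at offsets 4..11: BF 5D FF 36 37 82 1F 4B.
Little-endian: lowest address holds the least-significant byte.
Reassemble most-significant byte first: 4B 1F 82 37 36 FF 5D BF → 0x4B1F823736FF5DBF.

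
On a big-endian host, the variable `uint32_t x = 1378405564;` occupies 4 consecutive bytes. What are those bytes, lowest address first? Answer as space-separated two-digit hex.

1378405564 in hexadecimal, padded to 32 bits, is 0x5228CCBC.
Split into bytes (most-significant first): 52 28 CC BC.
In big-endian order the high byte comes first in memory.
So the memory order matches the most-significant-first order: 52 28 CC BC.

52 28 CC BC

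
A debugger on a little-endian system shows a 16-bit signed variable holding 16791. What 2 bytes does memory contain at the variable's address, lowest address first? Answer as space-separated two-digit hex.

97 41

16791 in hexadecimal, padded to 16 bits, is 0x4197.
Split into bytes (most-significant first): 41 97.
Little-endian: lowest address holds the least-significant byte.
So at ascending addresses the bytes are 97 41.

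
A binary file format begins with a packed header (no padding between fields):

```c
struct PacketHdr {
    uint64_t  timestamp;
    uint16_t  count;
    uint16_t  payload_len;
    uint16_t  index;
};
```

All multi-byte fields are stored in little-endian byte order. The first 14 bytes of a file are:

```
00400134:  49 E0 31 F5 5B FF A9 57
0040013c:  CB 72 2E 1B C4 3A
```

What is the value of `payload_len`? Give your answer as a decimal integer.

`payload_len` follows `timestamp` (8 B), `count` (2 B), so it starts at offset 8 + 2 = 10 and occupies 2 bytes.
Bytes at offsets 10..11: 2E 1B.
In little-endian order the low byte comes first in memory.
Reassemble most-significant byte first: 1B 2E → 0x1B2E.
0x1B2E = 6958.

6958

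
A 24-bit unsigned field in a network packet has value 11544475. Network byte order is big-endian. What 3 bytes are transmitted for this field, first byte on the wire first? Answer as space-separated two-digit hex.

11544475 in hexadecimal, padded to 24 bits, is 0xB0279B.
Split into bytes (most-significant first): B0 27 9B.
In big-endian order the high byte comes first in memory.
So the memory order matches the most-significant-first order: B0 27 9B.

B0 27 9B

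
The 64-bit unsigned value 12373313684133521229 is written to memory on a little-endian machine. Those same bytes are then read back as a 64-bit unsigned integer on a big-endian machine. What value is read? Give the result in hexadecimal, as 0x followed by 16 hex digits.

0x4D2742353DD7B6AB

12373313684133521229 in 64-bit hexadecimal is 0xABB6D73D3542274D.
Stored little-endian, the bytes at ascending addresses are 4D 27 42 35 3D D7 B6 AB.
Read back as big-endian, the last byte is least significant, giving 0x4D2742353DD7B6AB.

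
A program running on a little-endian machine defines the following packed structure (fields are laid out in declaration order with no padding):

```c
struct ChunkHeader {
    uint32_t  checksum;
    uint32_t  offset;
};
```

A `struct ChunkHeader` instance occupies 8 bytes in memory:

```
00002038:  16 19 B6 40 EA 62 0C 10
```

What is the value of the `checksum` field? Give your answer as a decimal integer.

`checksum` is the first field, at byte offset 0, occupying 4 bytes.
Bytes at offsets 0..3: 16 19 B6 40.
Little-endian stores the least-significant byte at the lowest address.
Reassemble most-significant byte first: 40 B6 19 16 → 0x40B61916.
0x40B61916 = 1085675798.

1085675798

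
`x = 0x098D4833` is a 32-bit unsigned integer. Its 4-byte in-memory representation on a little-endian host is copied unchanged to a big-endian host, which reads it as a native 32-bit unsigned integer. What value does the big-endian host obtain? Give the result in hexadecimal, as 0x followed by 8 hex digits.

Stored little-endian, the bytes at ascending addresses are 33 48 8D 09.
Read back as big-endian, the last byte is least significant, giving 0x33488D09.

0x33488D09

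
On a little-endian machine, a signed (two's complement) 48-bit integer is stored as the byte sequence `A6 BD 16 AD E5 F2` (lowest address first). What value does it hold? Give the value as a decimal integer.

-14406711329370

Little-endian stores the least-significant byte at the lowest address.
Reassemble most-significant byte first: F2 E5 AD 16 BD A6 → 0xF2E5AD16BDA6.
Top bit is set, so as a signed 48-bit value this is 0xF2E5AD16BDA6 − 2^48 = -14406711329370.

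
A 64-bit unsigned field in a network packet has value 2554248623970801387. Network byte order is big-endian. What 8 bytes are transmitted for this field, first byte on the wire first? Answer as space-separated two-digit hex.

2554248623970801387 in hexadecimal, padded to 64 bits, is 0x237283972BCF56EB.
Split into bytes (most-significant first): 23 72 83 97 2B CF 56 EB.
In big-endian order the high byte comes first in memory.
So the memory order matches the most-significant-first order: 23 72 83 97 2B CF 56 EB.

23 72 83 97 2B CF 56 EB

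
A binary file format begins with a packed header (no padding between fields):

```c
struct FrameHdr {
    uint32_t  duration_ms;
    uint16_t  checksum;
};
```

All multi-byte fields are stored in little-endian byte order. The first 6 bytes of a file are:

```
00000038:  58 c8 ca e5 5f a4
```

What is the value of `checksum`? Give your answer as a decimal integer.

`checksum` follows `duration_ms` (4 bytes), so it starts at byte offset 4 and occupies 2 bytes.
Bytes at offsets 4..5: 5F A4.
In little-endian order the low byte comes first in memory.
Reassemble most-significant byte first: A4 5F → 0xA45F.
0xA45F = 42079.

42079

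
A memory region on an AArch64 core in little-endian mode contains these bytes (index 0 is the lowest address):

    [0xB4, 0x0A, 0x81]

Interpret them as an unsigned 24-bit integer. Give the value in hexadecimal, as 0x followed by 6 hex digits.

Little-endian: lowest address holds the least-significant byte.
Reassemble most-significant byte first: 81 0A B4 → 0x810AB4.

0x810AB4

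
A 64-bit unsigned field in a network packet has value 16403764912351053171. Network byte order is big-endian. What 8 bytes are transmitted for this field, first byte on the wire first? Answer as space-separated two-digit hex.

E3 A5 E1 46 E3 B3 85 73

16403764912351053171 in hexadecimal, padded to 64 bits, is 0xE3A5E146E3B38573.
Split into bytes (most-significant first): E3 A5 E1 46 E3 B3 85 73.
In big-endian order the high byte comes first in memory.
So the memory order matches the most-significant-first order: E3 A5 E1 46 E3 B3 85 73.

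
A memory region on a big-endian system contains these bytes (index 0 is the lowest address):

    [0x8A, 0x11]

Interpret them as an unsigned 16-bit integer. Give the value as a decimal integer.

35345

Big-endian stores the most-significant byte at the lowest address.
The bytes are already most-significant first: 0x8A11.
0x8A11 = 35345.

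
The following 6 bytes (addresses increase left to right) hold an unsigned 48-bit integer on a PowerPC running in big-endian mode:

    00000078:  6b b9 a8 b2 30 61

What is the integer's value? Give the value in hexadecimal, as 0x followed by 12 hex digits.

In big-endian order the high byte comes first in memory.
The bytes are already most-significant first: 0x6BB9A8B23061.

0x6BB9A8B23061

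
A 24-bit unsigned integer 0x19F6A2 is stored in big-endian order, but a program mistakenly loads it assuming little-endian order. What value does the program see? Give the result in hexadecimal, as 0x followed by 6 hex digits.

Stored big-endian, the bytes at ascending addresses are 19 F6 A2.
Read back as little-endian, the first byte is least significant, giving 0xA2F619.

0xA2F619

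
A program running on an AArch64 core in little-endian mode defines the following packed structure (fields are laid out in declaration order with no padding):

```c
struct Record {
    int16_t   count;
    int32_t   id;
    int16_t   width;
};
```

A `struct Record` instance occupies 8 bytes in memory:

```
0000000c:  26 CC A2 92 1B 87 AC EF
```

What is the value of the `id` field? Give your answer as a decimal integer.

-2028236126

`id` follows `count` (2 bytes), so it starts at byte offset 2 and occupies 4 bytes.
Bytes at offsets 2..5: A2 92 1B 87.
Little-endian: lowest address holds the least-significant byte.
Reassemble most-significant byte first: 87 1B 92 A2 → 0x871B92A2.
Top bit is set, so as a signed 32-bit value this is 0x871B92A2 − 2^32 = -2028236126.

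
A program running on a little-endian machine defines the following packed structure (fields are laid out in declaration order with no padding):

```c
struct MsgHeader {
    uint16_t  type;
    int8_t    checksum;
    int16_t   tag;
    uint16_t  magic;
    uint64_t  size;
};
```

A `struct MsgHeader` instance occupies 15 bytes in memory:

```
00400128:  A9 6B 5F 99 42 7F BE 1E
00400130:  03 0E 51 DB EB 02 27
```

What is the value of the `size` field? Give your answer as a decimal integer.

2811068444622848798

`size` follows `type` (2 B), `checksum` (1 B), `tag` (2 B), `magic` (2 B), so it starts at offset 2 + 1 + 2 + 2 = 7 and occupies 8 bytes.
Bytes at offsets 7..14: 1E 03 0E 51 DB EB 02 27.
In little-endian order the low byte comes first in memory.
Reassemble most-significant byte first: 27 02 EB DB 51 0E 03 1E → 0x2702EBDB510E031E.
0x2702EBDB510E031E = 2811068444622848798.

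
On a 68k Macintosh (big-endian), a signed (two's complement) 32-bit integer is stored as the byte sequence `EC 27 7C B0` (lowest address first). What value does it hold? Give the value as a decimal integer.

Big-endian: lowest address holds the most-significant byte.
The bytes are already most-significant first: 0xEC277CB0.
Top bit is set, so as a signed 32-bit value this is 0xEC277CB0 − 2^32 = -332956496.

-332956496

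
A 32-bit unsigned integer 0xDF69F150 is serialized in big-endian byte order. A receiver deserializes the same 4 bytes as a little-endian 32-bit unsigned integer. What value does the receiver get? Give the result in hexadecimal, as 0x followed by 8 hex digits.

Stored big-endian, the bytes at ascending addresses are DF 69 F1 50.
Read back as little-endian, the first byte is least significant, giving 0x50F169DF.

0x50F169DF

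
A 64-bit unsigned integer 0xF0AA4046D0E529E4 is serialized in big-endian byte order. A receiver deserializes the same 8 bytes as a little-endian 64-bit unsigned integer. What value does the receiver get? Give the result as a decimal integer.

Stored big-endian, the bytes at ascending addresses are F0 AA 40 46 D0 E5 29 E4.
Read back as little-endian, the first byte is least significant, giving 0xE429E5D04640AAF0.
0xE429E5D04640AAF0 = 16440924597387307760.

16440924597387307760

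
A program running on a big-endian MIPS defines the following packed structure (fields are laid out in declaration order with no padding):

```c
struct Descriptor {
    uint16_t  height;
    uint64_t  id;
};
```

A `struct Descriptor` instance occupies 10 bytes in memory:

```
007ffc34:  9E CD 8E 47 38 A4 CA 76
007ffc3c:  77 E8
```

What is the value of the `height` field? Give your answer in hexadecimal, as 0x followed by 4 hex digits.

0x9ECD

`height` is the first field, at byte offset 0, occupying 2 bytes.
Bytes at offsets 0..1: 9E CD.
Big-endian stores the most-significant byte at the lowest address.
The bytes are already most-significant first: 0x9ECD.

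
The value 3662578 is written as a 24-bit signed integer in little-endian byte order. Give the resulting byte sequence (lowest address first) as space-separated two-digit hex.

F2 E2 37

3662578 in hexadecimal, padded to 24 bits, is 0x37E2F2.
Split into bytes (most-significant first): 37 E2 F2.
Little-endian stores the least-significant byte at the lowest address.
So at ascending addresses the bytes are F2 E2 37.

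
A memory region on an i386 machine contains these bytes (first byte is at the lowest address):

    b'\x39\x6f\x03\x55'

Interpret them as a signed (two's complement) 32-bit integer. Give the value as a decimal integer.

1426288441

Little-endian: lowest address holds the least-significant byte.
Reassemble most-significant byte first: 55 03 6F 39 → 0x55036F39.
0x55036F39 = 1426288441.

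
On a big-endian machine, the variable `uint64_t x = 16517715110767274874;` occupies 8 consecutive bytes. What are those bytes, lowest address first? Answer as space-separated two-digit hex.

16517715110767274874 in hexadecimal, padded to 64 bits, is 0xE53AB660EE62AB7A.
Split into bytes (most-significant first): E5 3A B6 60 EE 62 AB 7A.
In big-endian order the high byte comes first in memory.
So the memory order matches the most-significant-first order: E5 3A B6 60 EE 62 AB 7A.

E5 3A B6 60 EE 62 AB 7A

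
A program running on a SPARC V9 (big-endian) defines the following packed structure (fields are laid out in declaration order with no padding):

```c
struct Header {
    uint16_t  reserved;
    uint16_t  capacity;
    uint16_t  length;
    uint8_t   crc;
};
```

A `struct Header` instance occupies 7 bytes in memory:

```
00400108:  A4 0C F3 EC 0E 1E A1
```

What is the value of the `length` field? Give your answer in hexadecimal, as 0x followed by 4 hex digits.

`length` follows `reserved` (2 B), `capacity` (2 B), so it starts at offset 2 + 2 = 4 and occupies 2 bytes.
Bytes at offsets 4..5: 0E 1E.
Big-endian: lowest address holds the most-significant byte.
The bytes are already most-significant first: 0x0E1E.

0x0E1E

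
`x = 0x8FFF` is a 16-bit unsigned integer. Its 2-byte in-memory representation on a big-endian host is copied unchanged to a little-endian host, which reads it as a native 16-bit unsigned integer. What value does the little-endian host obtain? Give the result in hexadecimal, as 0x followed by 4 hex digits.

0xFF8F

Stored big-endian, the bytes at ascending addresses are 8F FF.
Read back as little-endian, the first byte is least significant, giving 0xFF8F.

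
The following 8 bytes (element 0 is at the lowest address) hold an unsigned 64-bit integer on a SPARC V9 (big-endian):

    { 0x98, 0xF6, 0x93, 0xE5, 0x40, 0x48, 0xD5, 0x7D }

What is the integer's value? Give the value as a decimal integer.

11022159750871176573

In big-endian order the high byte comes first in memory.
The bytes are already most-significant first: 0x98F693E54048D57D.
0x98F693E54048D57D = 11022159750871176573.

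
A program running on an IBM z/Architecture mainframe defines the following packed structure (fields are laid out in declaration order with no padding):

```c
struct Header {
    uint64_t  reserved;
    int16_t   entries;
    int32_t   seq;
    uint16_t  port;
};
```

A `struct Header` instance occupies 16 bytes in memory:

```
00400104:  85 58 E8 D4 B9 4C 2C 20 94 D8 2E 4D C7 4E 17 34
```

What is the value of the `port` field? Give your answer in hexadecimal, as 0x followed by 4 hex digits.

`port` follows `reserved` (8 B), `entries` (2 B), `seq` (4 B), so it starts at offset 8 + 2 + 4 = 14 and occupies 2 bytes.
Bytes at offsets 14..15: 17 34.
Big-endian stores the most-significant byte at the lowest address.
The bytes are already most-significant first: 0x1734.

0x1734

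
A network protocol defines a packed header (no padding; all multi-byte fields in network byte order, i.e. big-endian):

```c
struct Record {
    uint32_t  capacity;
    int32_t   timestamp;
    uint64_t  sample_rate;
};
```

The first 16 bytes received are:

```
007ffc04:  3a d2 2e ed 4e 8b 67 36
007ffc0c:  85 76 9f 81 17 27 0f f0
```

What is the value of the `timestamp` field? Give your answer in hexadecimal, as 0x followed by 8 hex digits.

`timestamp` follows `capacity` (4 bytes), so it starts at byte offset 4 and occupies 4 bytes.
Bytes at offsets 4..7: 4E 8B 67 36.
Big-endian stores the most-significant byte at the lowest address.
The bytes are already most-significant first: 0x4E8B6736.

0x4E8B6736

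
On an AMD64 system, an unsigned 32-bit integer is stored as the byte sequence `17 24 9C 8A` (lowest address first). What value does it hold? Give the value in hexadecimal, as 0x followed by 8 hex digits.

0x8A9C2417

Little-endian: lowest address holds the least-significant byte.
Reassemble most-significant byte first: 8A 9C 24 17 → 0x8A9C2417.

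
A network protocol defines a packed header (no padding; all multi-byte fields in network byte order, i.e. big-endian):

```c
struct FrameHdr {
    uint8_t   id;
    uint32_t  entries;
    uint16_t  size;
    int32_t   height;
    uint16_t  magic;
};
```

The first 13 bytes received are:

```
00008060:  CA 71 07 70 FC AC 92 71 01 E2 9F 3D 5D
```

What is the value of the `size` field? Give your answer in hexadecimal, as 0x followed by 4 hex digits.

`size` follows `id` (1 B), `entries` (4 B), so it starts at offset 1 + 4 = 5 and occupies 2 bytes.
Bytes at offsets 5..6: AC 92.
Big-endian stores the most-significant byte at the lowest address.
The bytes are already most-significant first: 0xAC92.

0xAC92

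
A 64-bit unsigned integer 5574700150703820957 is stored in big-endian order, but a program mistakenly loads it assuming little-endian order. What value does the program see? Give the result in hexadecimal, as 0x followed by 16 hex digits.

5574700150703820957 in 64-bit hexadecimal is 0x4D5D50404404909D.
Stored big-endian, the bytes at ascending addresses are 4D 5D 50 40 44 04 90 9D.
Read back as little-endian, the first byte is least significant, giving 0x9D90044440505D4D.

0x9D90044440505D4D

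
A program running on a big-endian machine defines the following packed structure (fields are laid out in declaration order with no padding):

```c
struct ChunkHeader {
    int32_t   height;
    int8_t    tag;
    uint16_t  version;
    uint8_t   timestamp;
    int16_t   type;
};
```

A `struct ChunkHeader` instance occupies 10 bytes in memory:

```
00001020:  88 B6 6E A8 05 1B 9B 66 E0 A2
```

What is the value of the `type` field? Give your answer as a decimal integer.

-8030

`type` follows `height` (4 B), `tag` (1 B), `version` (2 B), `timestamp` (1 B), so it starts at offset 4 + 1 + 2 + 1 = 8 and occupies 2 bytes.
Bytes at offsets 8..9: E0 A2.
In big-endian order the high byte comes first in memory.
The bytes are already most-significant first: 0xE0A2.
Top bit is set, so as a signed 16-bit value this is 0xE0A2 − 2^16 = -8030.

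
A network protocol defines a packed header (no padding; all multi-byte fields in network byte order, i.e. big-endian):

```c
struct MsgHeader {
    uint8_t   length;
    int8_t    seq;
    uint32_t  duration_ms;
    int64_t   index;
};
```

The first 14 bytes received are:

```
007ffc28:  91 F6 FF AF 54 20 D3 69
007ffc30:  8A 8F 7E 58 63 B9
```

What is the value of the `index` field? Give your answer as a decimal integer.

`index` follows `length` (1 B), `seq` (1 B), `duration_ms` (4 B), so it starts at offset 1 + 1 + 4 = 6 and occupies 8 bytes.
Bytes at offsets 6..13: D3 69 8A 8F 7E 58 63 B9.
Big-endian: lowest address holds the most-significant byte.
The bytes are already most-significant first: 0xD3698A8F7E5863B9.
Top bit is set, so as a signed 64-bit value this is 0xD3698A8F7E5863B9 − 2^64 = -3212884510247459911.

-3212884510247459911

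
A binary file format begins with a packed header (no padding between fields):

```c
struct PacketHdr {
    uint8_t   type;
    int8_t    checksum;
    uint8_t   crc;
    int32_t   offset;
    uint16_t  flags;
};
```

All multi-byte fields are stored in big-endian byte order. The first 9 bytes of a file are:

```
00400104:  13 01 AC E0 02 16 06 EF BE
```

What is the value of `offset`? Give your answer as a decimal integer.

`offset` follows `type` (1 B), `checksum` (1 B), `crc` (1 B), so it starts at offset 1 + 1 + 1 = 3 and occupies 4 bytes.
Bytes at offsets 3..6: E0 02 16 06.
In big-endian order the high byte comes first in memory.
The bytes are already most-significant first: 0xE0021606.
Top bit is set, so as a signed 32-bit value this is 0xE0021606 − 2^32 = -536734202.

-536734202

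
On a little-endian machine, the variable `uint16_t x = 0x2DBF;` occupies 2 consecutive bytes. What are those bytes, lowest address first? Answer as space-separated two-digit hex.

BF 2D

Split into bytes (most-significant first): 2D BF.
In little-endian order the low byte comes first in memory.
So at ascending addresses the bytes are BF 2D.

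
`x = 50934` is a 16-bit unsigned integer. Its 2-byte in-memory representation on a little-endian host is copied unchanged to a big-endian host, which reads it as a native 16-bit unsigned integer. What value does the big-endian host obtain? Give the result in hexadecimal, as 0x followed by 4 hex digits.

50934 in 16-bit hexadecimal is 0xC6F6.
Stored little-endian, the bytes at ascending addresses are F6 C6.
Read back as big-endian, the last byte is least significant, giving 0xF6C6.

0xF6C6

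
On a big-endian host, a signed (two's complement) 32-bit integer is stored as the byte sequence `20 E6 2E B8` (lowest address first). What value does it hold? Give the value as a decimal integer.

Big-endian stores the most-significant byte at the lowest address.
The bytes are already most-significant first: 0x20E62EB8.
0x20E62EB8 = 551956152.

551956152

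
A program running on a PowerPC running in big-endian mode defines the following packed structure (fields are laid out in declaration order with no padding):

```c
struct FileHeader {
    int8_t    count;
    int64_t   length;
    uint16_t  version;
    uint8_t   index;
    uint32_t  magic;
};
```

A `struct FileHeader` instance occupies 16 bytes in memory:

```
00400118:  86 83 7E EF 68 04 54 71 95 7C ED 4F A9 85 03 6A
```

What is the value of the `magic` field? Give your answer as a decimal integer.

`magic` follows `count` (1 B), `length` (8 B), `version` (2 B), `index` (1 B), so it starts at offset 1 + 8 + 2 + 1 = 12 and occupies 4 bytes.
Bytes at offsets 12..15: A9 85 03 6A.
Big-endian stores the most-significant byte at the lowest address.
The bytes are already most-significant first: 0xA985036A.
0xA985036A = 2844066666.

2844066666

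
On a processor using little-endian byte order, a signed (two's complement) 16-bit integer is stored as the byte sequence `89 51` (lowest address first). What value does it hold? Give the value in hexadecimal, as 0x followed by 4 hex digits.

0x5189

Little-endian: lowest address holds the least-significant byte.
Reassemble most-significant byte first: 51 89 → 0x5189.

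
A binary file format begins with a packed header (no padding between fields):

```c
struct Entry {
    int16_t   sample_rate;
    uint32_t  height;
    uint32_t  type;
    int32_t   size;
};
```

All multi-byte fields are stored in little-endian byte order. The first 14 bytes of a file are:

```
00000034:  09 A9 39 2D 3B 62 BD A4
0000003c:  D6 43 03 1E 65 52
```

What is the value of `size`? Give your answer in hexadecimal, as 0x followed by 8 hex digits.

0x52651E03

`size` follows `sample_rate` (2 B), `height` (4 B), `type` (4 B), so it starts at offset 2 + 4 + 4 = 10 and occupies 4 bytes.
Bytes at offsets 10..13: 03 1E 65 52.
Little-endian: lowest address holds the least-significant byte.
Reassemble most-significant byte first: 52 65 1E 03 → 0x52651E03.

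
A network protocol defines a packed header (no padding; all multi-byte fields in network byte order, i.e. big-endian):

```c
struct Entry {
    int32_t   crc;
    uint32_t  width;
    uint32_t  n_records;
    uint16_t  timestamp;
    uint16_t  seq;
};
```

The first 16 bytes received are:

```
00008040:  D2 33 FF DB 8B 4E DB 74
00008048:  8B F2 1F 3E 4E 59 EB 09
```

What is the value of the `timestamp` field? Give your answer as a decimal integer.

`timestamp` follows `crc` (4 B), `width` (4 B), `n_records` (4 B), so it starts at offset 4 + 4 + 4 = 12 and occupies 2 bytes.
Bytes at offsets 12..13: 4E 59.
Big-endian: lowest address holds the most-significant byte.
The bytes are already most-significant first: 0x4E59.
0x4E59 = 20057.

20057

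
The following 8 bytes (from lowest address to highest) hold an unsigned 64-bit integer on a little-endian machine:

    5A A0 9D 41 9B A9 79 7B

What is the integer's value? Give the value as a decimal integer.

8897329023132999770

Little-endian: lowest address holds the least-significant byte.
Reassemble most-significant byte first: 7B 79 A9 9B 41 9D A0 5A → 0x7B79A99B419DA05A.
0x7B79A99B419DA05A = 8897329023132999770.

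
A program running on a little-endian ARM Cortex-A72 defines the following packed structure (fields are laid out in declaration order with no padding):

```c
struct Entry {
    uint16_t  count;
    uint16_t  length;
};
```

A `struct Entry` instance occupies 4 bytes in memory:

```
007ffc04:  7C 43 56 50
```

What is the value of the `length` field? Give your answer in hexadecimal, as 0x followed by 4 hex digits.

0x5056

`length` follows `count` (2 bytes), so it starts at byte offset 2 and occupies 2 bytes.
Bytes at offsets 2..3: 56 50.
Little-endian stores the least-significant byte at the lowest address.
Reassemble most-significant byte first: 50 56 → 0x5056.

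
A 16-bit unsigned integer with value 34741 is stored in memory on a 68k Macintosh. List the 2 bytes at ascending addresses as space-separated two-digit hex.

87 B5

34741 in hexadecimal, padded to 16 bits, is 0x87B5.
Split into bytes (most-significant first): 87 B5.
In big-endian order the high byte comes first in memory.
So the memory order matches the most-significant-first order: 87 B5.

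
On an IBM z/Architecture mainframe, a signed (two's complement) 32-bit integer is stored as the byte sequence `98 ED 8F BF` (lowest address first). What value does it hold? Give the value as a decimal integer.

-1729261633

Big-endian: lowest address holds the most-significant byte.
The bytes are already most-significant first: 0x98ED8FBF.
Top bit is set, so as a signed 32-bit value this is 0x98ED8FBF − 2^32 = -1729261633.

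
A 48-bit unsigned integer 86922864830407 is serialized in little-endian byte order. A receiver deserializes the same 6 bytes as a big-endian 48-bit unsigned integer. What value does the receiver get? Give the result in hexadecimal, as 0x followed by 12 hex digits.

0xC7277B4E0E4F

86922864830407 in 48-bit hexadecimal is 0x4F0E4E7B27C7.
Stored little-endian, the bytes at ascending addresses are C7 27 7B 4E 0E 4F.
Read back as big-endian, the last byte is least significant, giving 0xC7277B4E0E4F.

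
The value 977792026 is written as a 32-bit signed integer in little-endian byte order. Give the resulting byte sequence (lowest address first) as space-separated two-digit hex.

977792026 in hexadecimal, padded to 32 bits, is 0x3A47EC1A.
Split into bytes (most-significant first): 3A 47 EC 1A.
Little-endian: lowest address holds the least-significant byte.
So at ascending addresses the bytes are 1A EC 47 3A.

1A EC 47 3A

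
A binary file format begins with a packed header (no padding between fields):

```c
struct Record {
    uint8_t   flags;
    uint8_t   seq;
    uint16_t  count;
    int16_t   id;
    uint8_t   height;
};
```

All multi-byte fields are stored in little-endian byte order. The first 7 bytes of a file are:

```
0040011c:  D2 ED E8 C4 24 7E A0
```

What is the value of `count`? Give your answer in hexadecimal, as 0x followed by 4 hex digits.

0xC4E8

`count` follows `flags` (1 B), `seq` (1 B), so it starts at offset 1 + 1 = 2 and occupies 2 bytes.
Bytes at offsets 2..3: E8 C4.
Little-endian: lowest address holds the least-significant byte.
Reassemble most-significant byte first: C4 E8 → 0xC4E8.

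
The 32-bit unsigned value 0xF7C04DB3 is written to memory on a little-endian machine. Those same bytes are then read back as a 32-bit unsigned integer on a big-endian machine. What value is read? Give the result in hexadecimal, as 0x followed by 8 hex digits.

0xB34DC0F7

Stored little-endian, the bytes at ascending addresses are B3 4D C0 F7.
Read back as big-endian, the last byte is least significant, giving 0xB34DC0F7.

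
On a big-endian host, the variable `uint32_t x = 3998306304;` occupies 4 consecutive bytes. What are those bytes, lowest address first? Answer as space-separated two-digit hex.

3998306304 in hexadecimal, padded to 32 bits, is 0xEE515000.
Split into bytes (most-significant first): EE 51 50 00.
In big-endian order the high byte comes first in memory.
So the memory order matches the most-significant-first order: EE 51 50 00.

EE 51 50 00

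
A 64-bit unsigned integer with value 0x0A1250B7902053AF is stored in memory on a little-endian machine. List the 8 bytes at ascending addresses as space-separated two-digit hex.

AF 53 20 90 B7 50 12 0A

Split into bytes (most-significant first): 0A 12 50 B7 90 20 53 AF.
Little-endian stores the least-significant byte at the lowest address.
So at ascending addresses the bytes are AF 53 20 90 B7 50 12 0A.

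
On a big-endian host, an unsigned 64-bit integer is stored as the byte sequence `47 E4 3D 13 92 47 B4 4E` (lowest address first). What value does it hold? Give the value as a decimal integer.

In big-endian order the high byte comes first in memory.
The bytes are already most-significant first: 0x47E43D139247B44E.
0x47E43D139247B44E = 5180332625650758734.

5180332625650758734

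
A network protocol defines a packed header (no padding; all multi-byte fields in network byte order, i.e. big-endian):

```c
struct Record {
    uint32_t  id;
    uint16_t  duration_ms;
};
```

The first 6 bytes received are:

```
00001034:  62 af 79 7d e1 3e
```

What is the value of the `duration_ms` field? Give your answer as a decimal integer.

57662

`duration_ms` follows `id` (4 bytes), so it starts at byte offset 4 and occupies 2 bytes.
Bytes at offsets 4..5: E1 3E.
Big-endian stores the most-significant byte at the lowest address.
The bytes are already most-significant first: 0xE13E.
0xE13E = 57662.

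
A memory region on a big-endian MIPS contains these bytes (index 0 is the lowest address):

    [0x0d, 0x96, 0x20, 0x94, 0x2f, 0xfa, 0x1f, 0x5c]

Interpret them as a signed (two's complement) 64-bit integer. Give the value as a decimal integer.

979005789831831388

Big-endian: lowest address holds the most-significant byte.
The bytes are already most-significant first: 0x0D9620942FFA1F5C.
0x0D9620942FFA1F5C = 979005789831831388.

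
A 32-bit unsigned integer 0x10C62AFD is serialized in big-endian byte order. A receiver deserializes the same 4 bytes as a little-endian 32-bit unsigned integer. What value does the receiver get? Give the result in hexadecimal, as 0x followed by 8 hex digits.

0xFD2AC610

Stored big-endian, the bytes at ascending addresses are 10 C6 2A FD.
Read back as little-endian, the first byte is least significant, giving 0xFD2AC610.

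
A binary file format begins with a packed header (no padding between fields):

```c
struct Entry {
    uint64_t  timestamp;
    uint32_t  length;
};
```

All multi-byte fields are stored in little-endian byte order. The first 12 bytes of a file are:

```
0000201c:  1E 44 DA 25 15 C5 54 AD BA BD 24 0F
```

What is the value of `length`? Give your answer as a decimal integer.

254066106

`length` follows `timestamp` (8 bytes), so it starts at byte offset 8 and occupies 4 bytes.
Bytes at offsets 8..11: BA BD 24 0F.
In little-endian order the low byte comes first in memory.
Reassemble most-significant byte first: 0F 24 BD BA → 0x0F24BDBA.
0x0F24BDBA = 254066106.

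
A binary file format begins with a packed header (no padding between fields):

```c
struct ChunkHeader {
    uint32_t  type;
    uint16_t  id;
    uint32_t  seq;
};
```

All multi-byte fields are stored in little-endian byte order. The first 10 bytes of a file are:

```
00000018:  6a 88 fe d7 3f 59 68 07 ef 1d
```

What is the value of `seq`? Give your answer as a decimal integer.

502204264

`seq` follows `type` (4 B), `id` (2 B), so it starts at offset 4 + 2 = 6 and occupies 4 bytes.
Bytes at offsets 6..9: 68 07 EF 1D.
Little-endian stores the least-significant byte at the lowest address.
Reassemble most-significant byte first: 1D EF 07 68 → 0x1DEF0768.
0x1DEF0768 = 502204264.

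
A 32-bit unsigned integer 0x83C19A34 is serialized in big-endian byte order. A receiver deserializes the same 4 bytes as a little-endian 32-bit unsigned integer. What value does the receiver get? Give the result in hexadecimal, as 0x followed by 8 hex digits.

0x349AC183

Stored big-endian, the bytes at ascending addresses are 83 C1 9A 34.
Read back as little-endian, the first byte is least significant, giving 0x349AC183.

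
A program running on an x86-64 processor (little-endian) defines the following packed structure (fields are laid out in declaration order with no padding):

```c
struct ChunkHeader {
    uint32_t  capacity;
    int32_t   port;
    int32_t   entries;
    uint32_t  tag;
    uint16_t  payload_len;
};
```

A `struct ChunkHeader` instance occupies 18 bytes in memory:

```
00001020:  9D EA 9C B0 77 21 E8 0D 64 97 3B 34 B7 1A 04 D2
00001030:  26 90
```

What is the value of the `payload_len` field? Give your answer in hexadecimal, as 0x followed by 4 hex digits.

`payload_len` follows `capacity` (4 B), `port` (4 B), `entries` (4 B), `tag` (4 B), so it starts at offset 4 + 4 + 4 + 4 = 16 and occupies 2 bytes.
Bytes at offsets 16..17: 26 90.
Little-endian stores the least-significant byte at the lowest address.
Reassemble most-significant byte first: 90 26 → 0x9026.

0x9026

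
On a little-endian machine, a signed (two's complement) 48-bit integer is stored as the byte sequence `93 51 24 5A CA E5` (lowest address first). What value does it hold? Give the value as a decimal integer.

Little-endian stores the least-significant byte at the lowest address.
Reassemble most-significant byte first: E5 CA 5A 24 51 93 → 0xE5CA5A245193.
Top bit is set, so as a signed 48-bit value this is 0xE5CA5A245193 − 2^48 = -28817718226541.

-28817718226541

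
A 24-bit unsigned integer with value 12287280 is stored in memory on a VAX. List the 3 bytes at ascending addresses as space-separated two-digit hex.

12287280 in hexadecimal, padded to 24 bits, is 0xBB7D30.
Split into bytes (most-significant first): BB 7D 30.
In little-endian order the low byte comes first in memory.
So at ascending addresses the bytes are 30 7D BB.

30 7D BB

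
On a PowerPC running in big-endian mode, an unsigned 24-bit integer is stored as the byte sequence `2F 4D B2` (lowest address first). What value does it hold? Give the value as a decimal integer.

In big-endian order the high byte comes first in memory.
The bytes are already most-significant first: 0x2F4DB2.
0x2F4DB2 = 3100082.

3100082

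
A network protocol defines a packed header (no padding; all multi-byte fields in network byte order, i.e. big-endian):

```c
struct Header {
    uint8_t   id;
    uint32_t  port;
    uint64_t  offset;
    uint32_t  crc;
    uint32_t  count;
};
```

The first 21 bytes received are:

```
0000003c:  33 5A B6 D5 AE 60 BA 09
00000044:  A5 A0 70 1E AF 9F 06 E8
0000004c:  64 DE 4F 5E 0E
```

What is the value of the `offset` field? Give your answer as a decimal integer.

`offset` follows `id` (1 B), `port` (4 B), so it starts at offset 1 + 4 = 5 and occupies 8 bytes.
Bytes at offsets 5..12: 60 BA 09 A5 A0 70 1E AF.
In big-endian order the high byte comes first in memory.
The bytes are already most-significant first: 0x60BA09A5A0701EAF.
0x60BA09A5A0701EAF = 6969893980275220143.

6969893980275220143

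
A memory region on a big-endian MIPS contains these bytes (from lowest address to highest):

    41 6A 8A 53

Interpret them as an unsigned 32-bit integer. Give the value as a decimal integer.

1097501267

Big-endian: lowest address holds the most-significant byte.
The bytes are already most-significant first: 0x416A8A53.
0x416A8A53 = 1097501267.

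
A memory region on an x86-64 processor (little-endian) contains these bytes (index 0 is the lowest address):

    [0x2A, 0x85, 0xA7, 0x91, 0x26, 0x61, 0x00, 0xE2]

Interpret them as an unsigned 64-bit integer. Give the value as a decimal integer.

16285123070852039978

Little-endian: lowest address holds the least-significant byte.
Reassemble most-significant byte first: E2 00 61 26 91 A7 85 2A → 0xE200612691A7852A.
0xE200612691A7852A = 16285123070852039978.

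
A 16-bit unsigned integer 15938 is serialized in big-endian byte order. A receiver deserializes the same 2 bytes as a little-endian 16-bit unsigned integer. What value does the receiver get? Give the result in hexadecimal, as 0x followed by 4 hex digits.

0x423E

15938 in 16-bit hexadecimal is 0x3E42.
Stored big-endian, the bytes at ascending addresses are 3E 42.
Read back as little-endian, the first byte is least significant, giving 0x423E.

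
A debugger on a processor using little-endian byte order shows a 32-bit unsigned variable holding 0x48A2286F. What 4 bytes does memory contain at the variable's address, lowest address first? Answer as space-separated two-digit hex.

6F 28 A2 48

Split into bytes (most-significant first): 48 A2 28 6F.
Little-endian: lowest address holds the least-significant byte.
So at ascending addresses the bytes are 6F 28 A2 48.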